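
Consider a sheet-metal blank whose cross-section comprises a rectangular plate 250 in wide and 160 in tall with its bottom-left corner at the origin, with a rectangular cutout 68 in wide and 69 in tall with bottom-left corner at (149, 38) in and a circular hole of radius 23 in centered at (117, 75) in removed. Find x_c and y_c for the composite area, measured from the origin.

plate: A = 250 × 160 = 40000.00, centroid at (125.00, 80.00).
hole 1: A = −(68 × 69) = -4692.00, centroid at (183.00, 72.50).
hole 2: A = −π·23² = -1661.90, centroid at (117.00, 75.00).
ΣA = 33646.10 in²
ΣAx_c = (40000.00)(125.00) + (-4692.00)(183.00) + (-1661.90)(117.00) = 3946921.41 in³
ΣAy_c = (40000.00)(80.00) + (-4692.00)(72.50) + (-1661.90)(75.00) = 2735187.31 in³
x_c = 3946921.41 / 33646.10 = 117.31 in
y_c = 2735187.31 / 33646.10 = 81.29 in

x_c = 117.31 in, y_c = 81.29 in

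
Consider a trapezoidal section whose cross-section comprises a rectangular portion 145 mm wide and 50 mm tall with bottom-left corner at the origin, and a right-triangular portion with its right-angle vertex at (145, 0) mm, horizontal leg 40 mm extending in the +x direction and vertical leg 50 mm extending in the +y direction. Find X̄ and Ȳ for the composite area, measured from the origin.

X̄ = 82.90 mm, Ȳ = 23.99 mm

Part | A | x̄ᵢ | ȳᵢ | A·x̄ᵢ | A·ȳᵢ
rectangular portion | 7250.00 | 72.50 | 25.00 | 525625.00 | 181250.00
triangular portion | 1000.00 | 158.33 | 16.67 | 158333.33 | 16666.67
Σ | 8250.00 |  |  | 683958.33 | 197916.67
X̄ = 683958.33 / 8250.00 = 82.90 mm
Ȳ = 197916.67 / 8250.00 = 23.99 mm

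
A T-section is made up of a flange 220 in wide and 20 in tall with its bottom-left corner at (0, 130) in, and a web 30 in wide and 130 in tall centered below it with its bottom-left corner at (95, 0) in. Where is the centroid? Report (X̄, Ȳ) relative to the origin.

X̄ = 110.00 in, Ȳ = 104.76 in

web: A = 30 × 130 = 3900.00, centroid at (110.00, 65.00).
flange: A = 220 × 20 = 4400.00, centroid at (110.00, 140.00).
ΣA = 8300.00 in², ΣAX̄ = 913000.00 in³, ΣAȲ = 869500.00 in³.
X̄ = 913000.00/8300.00 = 110.00 in; Ȳ = 869500.00/8300.00 = 104.76 in.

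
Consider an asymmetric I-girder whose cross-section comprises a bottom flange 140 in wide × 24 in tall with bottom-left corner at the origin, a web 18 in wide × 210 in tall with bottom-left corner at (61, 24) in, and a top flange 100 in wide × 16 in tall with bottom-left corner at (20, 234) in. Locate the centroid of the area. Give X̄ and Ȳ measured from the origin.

Part | A | x̄ᵢ | ȳᵢ | A·x̄ᵢ | A·ȳᵢ
bottom flange | 3360.00 | 70.00 | 12.00 | 235200.00 | 40320.00
web | 3780.00 | 70.00 | 129.00 | 264600.00 | 487620.00
top flange | 1600.00 | 70.00 | 242.00 | 112000.00 | 387200.00
Σ | 8740.00 |  |  | 611800.00 | 915140.00
X̄ = 611800.00 / 8740.00 = 70.00 in
Ȳ = 915140.00 / 8740.00 = 104.71 in

X̄ = 70.00 in, Ȳ = 104.71 in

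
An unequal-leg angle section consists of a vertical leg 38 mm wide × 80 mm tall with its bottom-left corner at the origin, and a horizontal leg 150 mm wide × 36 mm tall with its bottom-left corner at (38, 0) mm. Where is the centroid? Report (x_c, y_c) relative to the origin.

x_c = 79.14 mm, y_c = 25.92 mm

Part | A | x̄ᵢ | ȳᵢ | A·x̄ᵢ | A·ȳᵢ
vertical leg | 3040.00 | 19.00 | 40.00 | 57760.00 | 121600.00
horizontal leg | 5400.00 | 113.00 | 18.00 | 610200.00 | 97200.00
Σ | 8440.00 |  |  | 667960.00 | 218800.00
x_c = 667960.00 / 8440.00 = 79.14 mm
y_c = 218800.00 / 8440.00 = 25.92 mm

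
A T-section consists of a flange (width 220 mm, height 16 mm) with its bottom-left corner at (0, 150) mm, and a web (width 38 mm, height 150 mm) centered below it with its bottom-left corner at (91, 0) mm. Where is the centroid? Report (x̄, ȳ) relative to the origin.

x̄ = 110.00 mm, ȳ = 106.69 mm

Part | A | x̄ᵢ | ȳᵢ | A·x̄ᵢ | A·ȳᵢ
web | 5700.00 | 110.00 | 75.00 | 627000.00 | 427500.00
flange | 3520.00 | 110.00 | 158.00 | 387200.00 | 556160.00
Σ | 9220.00 |  |  | 1014200.00 | 983660.00
x̄ = 1014200.00 / 9220.00 = 110.00 mm
ȳ = 983660.00 / 9220.00 = 106.69 mm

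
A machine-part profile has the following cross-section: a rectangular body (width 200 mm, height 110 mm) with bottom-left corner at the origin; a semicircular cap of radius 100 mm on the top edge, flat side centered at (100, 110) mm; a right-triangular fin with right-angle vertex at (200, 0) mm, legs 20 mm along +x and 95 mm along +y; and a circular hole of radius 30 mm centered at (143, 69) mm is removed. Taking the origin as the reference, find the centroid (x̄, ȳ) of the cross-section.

x̄ = 99.43 mm, ȳ = 95.99 mm

rectangular body: A = 200 × 110 = 22000.00, centroid at (100.00, 55.00).
semicircular top: A = ½π·100² = 15707.96, centroid at (100.00, 152.44).
triangular fin: A = ½·20·95 = 950.00, centroid at (206.67, 31.67).
hole: A = −π·30² = -2827.43, centroid at (143.00, 69.00).
ΣA = 35830.53 mm²
ΣAx̄ = (22000.00)(100.00) + (15707.96)(100.00) + (950.00)(206.67) + (-2827.43)(143.00) = 3562806.69 mm³
ΣAȳ = (22000.00)(55.00) + (15707.96)(152.44) + (950.00)(31.67) + (-2827.43)(69.00) = 3439533.06 mm³
x̄ = 3562806.69 / 35830.53 = 99.43 mm
ȳ = 3439533.06 / 35830.53 = 95.99 mm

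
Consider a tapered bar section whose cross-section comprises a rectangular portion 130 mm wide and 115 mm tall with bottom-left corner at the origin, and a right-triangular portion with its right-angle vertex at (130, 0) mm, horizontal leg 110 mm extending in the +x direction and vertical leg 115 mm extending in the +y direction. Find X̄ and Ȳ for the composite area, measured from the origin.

X̄ = 95.23 mm, Ȳ = 51.80 mm

rectangular portion: A = 130 × 115 = 14950.00, centroid at (65.00, 57.50).
triangular portion: A = ½·110·115 = 6325.00, centroid at (166.67, 38.33).
ΣA = 21275.00 mm²
ΣAX̄ = (14950.00)(65.00) + (6325.00)(166.67) = 2025916.67 mm³
ΣAȲ = (14950.00)(57.50) + (6325.00)(38.33) = 1102083.33 mm³
X̄ = 2025916.67 / 21275.00 = 95.23 mm
Ȳ = 1102083.33 / 21275.00 = 51.80 mm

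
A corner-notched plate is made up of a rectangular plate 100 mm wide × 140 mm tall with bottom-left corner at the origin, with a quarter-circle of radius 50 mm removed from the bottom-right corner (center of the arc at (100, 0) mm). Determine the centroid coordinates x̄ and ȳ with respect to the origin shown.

x̄ = 45.31 mm, ȳ = 77.96 mm

plate: A = 100 × 140 = 14000.00, centroid at (50.00, 70.00).
removed quarter-circle: A = −¼π·50² = -1963.50, centroid at (78.78, 21.22).
ΣA = 12036.50 mm², ΣAx̄ = 545317.13 mm³, ΣAȳ = 938333.33 mm³.
x̄ = 545317.13/12036.50 = 45.31 mm; ȳ = 938333.33/12036.50 = 77.96 mm.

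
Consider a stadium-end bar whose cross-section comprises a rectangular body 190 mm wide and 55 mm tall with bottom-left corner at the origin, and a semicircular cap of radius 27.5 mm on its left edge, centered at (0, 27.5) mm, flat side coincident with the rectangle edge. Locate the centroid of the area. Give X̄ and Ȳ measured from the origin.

X̄ = 84.11 mm, Ȳ = 27.50 mm

rectangular body: A = 190 × 55 = 10450.00, centroid at (95.00, 27.50).
semicircular end: A = ½π·27.5² = 1187.91, centroid at (-11.67, 27.50).
ΣA = 11637.91 mm², ΣAX̄ = 978885.42 mm³, ΣAȲ = 320042.65 mm³.
X̄ = 978885.42/11637.91 = 84.11 mm; Ȳ = 320042.65/11637.91 = 27.50 mm.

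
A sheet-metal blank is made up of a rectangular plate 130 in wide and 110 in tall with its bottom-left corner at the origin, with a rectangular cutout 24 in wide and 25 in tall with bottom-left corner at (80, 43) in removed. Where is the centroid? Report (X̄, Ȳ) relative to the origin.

X̄ = 63.82 in, Ȳ = 54.98 in

plate: A = 130 × 110 = 14300.00, centroid at (65.00, 55.00).
hole: A = −(24 × 25) = -600.00, centroid at (92.00, 55.50).
ΣA = 13700.00 in²
ΣAX̄ = (14300.00)(65.00) + (-600.00)(92.00) = 874300.00 in³
ΣAȲ = (14300.00)(55.00) + (-600.00)(55.50) = 753200.00 in³
X̄ = 874300.00 / 13700.00 = 63.82 in
Ȳ = 753200.00 / 13700.00 = 54.98 in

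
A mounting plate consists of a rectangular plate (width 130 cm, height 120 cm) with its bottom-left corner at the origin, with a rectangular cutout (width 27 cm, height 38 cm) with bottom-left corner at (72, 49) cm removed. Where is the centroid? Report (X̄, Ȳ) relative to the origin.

Part | A | x̄ᵢ | ȳᵢ | A·x̄ᵢ | A·ȳᵢ
plate | 15600.00 | 65.00 | 60.00 | 1014000.00 | 936000.00
hole | -1026.00 | 85.50 | 68.00 | -87723.00 | -69768.00
Σ | 14574.00 |  |  | 926277.00 | 866232.00
X̄ = 926277.00 / 14574.00 = 63.56 cm
Ȳ = 866232.00 / 14574.00 = 59.44 cm

X̄ = 63.56 cm, Ȳ = 59.44 cm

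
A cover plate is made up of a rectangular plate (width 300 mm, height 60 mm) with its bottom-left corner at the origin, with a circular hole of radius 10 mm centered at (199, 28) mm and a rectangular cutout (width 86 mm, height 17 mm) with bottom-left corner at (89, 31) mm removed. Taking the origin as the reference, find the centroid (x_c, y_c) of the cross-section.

Part | A | x̄ᵢ | ȳᵢ | A·x̄ᵢ | A·ȳᵢ
plate | 18000.00 | 150.00 | 30.00 | 2700000.00 | 540000.00
hole 1 | -314.16 | 199.00 | 28.00 | -62517.69 | -8796.46
hole 2 | -1462.00 | 132.00 | 39.50 | -192984.00 | -57749.00
Σ | 16223.84 |  |  | 2444498.31 | 473454.54
x_c = 2444498.31 / 16223.84 = 150.67 mm
y_c = 473454.54 / 16223.84 = 29.18 mm

x_c = 150.67 mm, y_c = 29.18 mm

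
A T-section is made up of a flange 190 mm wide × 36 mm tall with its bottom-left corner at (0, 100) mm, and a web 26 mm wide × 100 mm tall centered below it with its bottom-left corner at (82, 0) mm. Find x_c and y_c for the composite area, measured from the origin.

Part | A | x̄ᵢ | ȳᵢ | A·x̄ᵢ | A·ȳᵢ
web | 2600.00 | 95.00 | 50.00 | 247000.00 | 130000.00
flange | 6840.00 | 95.00 | 118.00 | 649800.00 | 807120.00
Σ | 9440.00 |  |  | 896800.00 | 937120.00
x_c = 896800.00 / 9440.00 = 95.00 mm
y_c = 937120.00 / 9440.00 = 99.27 mm

x_c = 95.00 mm, y_c = 99.27 mm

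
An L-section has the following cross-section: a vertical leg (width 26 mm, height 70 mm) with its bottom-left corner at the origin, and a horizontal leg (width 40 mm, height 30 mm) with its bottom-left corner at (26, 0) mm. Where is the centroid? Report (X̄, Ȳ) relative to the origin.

vertical leg: A = 26 × 70 = 1820.00, centroid at (13.00, 35.00).
horizontal leg: A = 40 × 30 = 1200.00, centroid at (46.00, 15.00).
ΣA = 3020.00 mm²
ΣAX̄ = (1820.00)(13.00) + (1200.00)(46.00) = 78860.00 mm³
ΣAȲ = (1820.00)(35.00) + (1200.00)(15.00) = 81700.00 mm³
X̄ = 78860.00 / 3020.00 = 26.11 mm
Ȳ = 81700.00 / 3020.00 = 27.05 mm

X̄ = 26.11 mm, Ȳ = 27.05 mm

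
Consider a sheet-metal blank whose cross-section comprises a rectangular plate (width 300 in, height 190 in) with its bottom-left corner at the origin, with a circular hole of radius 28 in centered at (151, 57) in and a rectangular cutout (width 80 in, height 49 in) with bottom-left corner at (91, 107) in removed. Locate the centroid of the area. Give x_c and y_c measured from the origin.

Part | A | x̄ᵢ | ȳᵢ | A·x̄ᵢ | A·ȳᵢ
plate | 57000.00 | 150.00 | 95.00 | 8550000.00 | 5415000.00
hole 1 | -2463.01 | 151.00 | 57.00 | -371914.30 | -140391.49
hole 2 | -3920.00 | 131.00 | 131.50 | -513520.00 | -515480.00
Σ | 50616.99 |  |  | 7664565.70 | 4759128.51
x_c = 7664565.70 / 50616.99 = 151.42 in
y_c = 4759128.51 / 50616.99 = 94.02 in

x_c = 151.42 in, y_c = 94.02 in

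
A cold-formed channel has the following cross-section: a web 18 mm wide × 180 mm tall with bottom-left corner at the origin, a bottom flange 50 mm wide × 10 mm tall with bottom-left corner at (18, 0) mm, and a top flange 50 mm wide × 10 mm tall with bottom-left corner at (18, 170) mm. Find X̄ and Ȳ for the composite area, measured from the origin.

web: A = 18 × 180 = 3240.00, centroid at (9.00, 90.00).
bottom flange: A = 50 × 10 = 500.00, centroid at (43.00, 5.00).
top flange: A = 50 × 10 = 500.00, centroid at (43.00, 175.00).
ΣA = 4240.00 mm², ΣAX̄ = 72160.00 mm³, ΣAȲ = 381600.00 mm³.
X̄ = 72160.00/4240.00 = 17.02 mm; Ȳ = 381600.00/4240.00 = 90.00 mm.

X̄ = 17.02 mm, Ȳ = 90.00 mm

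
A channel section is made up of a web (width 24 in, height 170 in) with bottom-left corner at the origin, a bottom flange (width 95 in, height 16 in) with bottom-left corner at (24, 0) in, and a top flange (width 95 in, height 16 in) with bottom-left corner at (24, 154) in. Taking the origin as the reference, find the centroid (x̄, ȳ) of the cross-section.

x̄ = 37.40 in, ȳ = 85.00 in

web: A = 24 × 170 = 4080.00, centroid at (12.00, 85.00).
bottom flange: A = 95 × 16 = 1520.00, centroid at (71.50, 8.00).
top flange: A = 95 × 16 = 1520.00, centroid at (71.50, 162.00).
ΣA = 7120.00 in², ΣAx̄ = 266320.00 in³, ΣAȳ = 605200.00 in³.
x̄ = 266320.00/7120.00 = 37.40 in; ȳ = 605200.00/7120.00 = 85.00 in.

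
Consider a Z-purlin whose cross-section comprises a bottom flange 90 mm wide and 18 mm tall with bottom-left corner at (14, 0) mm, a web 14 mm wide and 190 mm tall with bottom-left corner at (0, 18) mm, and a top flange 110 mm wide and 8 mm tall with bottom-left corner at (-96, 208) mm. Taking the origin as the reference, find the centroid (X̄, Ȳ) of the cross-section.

Part | A | x̄ᵢ | ȳᵢ | A·x̄ᵢ | A·ȳᵢ
bottom flange | 1620.00 | 59.00 | 9.00 | 95580.00 | 14580.00
web | 2660.00 | 7.00 | 113.00 | 18620.00 | 300580.00
top flange | 880.00 | -41.00 | 212.00 | -36080.00 | 186560.00
Σ | 5160.00 |  |  | 78120.00 | 501720.00
X̄ = 78120.00 / 5160.00 = 15.14 mm
Ȳ = 501720.00 / 5160.00 = 97.23 mm

X̄ = 15.14 mm, Ȳ = 97.23 mm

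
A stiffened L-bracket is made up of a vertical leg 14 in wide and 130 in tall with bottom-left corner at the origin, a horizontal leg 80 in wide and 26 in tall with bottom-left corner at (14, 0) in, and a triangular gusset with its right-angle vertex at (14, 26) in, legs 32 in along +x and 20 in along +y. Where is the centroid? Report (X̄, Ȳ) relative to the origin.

X̄ = 31.51 in, Ȳ = 36.92 in

vertical leg: A = 14 × 130 = 1820.00, centroid at (7.00, 65.00).
horizontal leg: A = 80 × 26 = 2080.00, centroid at (54.00, 13.00).
gusset: A = ½·32·20 = 320.00, centroid at (24.67, 32.67).
ΣA = 4220.00 in², ΣAX̄ = 132953.33 in³, ΣAȲ = 155793.33 in³.
X̄ = 132953.33/4220.00 = 31.51 in; Ȳ = 155793.33/4220.00 = 36.92 in.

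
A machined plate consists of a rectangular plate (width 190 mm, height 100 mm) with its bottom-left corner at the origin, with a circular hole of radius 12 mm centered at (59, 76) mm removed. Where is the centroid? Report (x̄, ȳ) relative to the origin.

x̄ = 95.88 mm, ȳ = 49.37 mm

plate: A = 190 × 100 = 19000.00, centroid at (95.00, 50.00).
hole: A = −π·12² = -452.39, centroid at (59.00, 76.00).
ΣA = 18547.61 mm², ΣAx̄ = 1778309.03 mm³, ΣAȳ = 915618.41 mm³.
x̄ = 1778309.03/18547.61 = 95.88 mm; ȳ = 915618.41/18547.61 = 49.37 mm.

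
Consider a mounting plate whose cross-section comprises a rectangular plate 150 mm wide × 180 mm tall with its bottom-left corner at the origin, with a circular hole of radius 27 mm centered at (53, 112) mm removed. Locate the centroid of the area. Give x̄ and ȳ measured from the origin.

plate: A = 150 × 180 = 27000.00, centroid at (75.00, 90.00).
hole: A = −π·27² = -2290.22, centroid at (53.00, 112.00).
ΣA = 24709.78 mm², ΣAx̄ = 1903618.28 mm³, ΣAȳ = 2173495.24 mm³.
x̄ = 1903618.28/24709.78 = 77.04 mm; ȳ = 2173495.24/24709.78 = 87.96 mm.

x̄ = 77.04 mm, ȳ = 87.96 mm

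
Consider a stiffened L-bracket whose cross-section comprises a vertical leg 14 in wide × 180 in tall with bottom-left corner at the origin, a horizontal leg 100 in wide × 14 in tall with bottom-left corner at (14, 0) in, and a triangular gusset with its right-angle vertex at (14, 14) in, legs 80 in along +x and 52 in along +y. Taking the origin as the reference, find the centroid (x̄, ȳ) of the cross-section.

Part | A | x̄ᵢ | ȳᵢ | A·x̄ᵢ | A·ȳᵢ
vertical leg | 2520.00 | 7.00 | 90.00 | 17640.00 | 226800.00
horizontal leg | 1400.00 | 64.00 | 7.00 | 89600.00 | 9800.00
gusset | 2080.00 | 40.67 | 31.33 | 84586.67 | 65173.33
Σ | 6000.00 |  |  | 191826.67 | 301773.33
x̄ = 191826.67 / 6000.00 = 31.97 in
ȳ = 301773.33 / 6000.00 = 50.30 in

x̄ = 31.97 in, ȳ = 50.30 in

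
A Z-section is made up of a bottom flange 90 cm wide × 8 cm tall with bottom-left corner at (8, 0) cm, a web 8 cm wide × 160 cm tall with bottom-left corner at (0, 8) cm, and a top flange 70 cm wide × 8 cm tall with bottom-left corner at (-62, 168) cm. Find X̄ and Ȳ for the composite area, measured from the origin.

X̄ = 11.00 cm, Ȳ = 82.75 cm

bottom flange: A = 90 × 8 = 720.00, centroid at (53.00, 4.00).
web: A = 8 × 160 = 1280.00, centroid at (4.00, 88.00).
top flange: A = 70 × 8 = 560.00, centroid at (-27.00, 172.00).
ΣA = 2560.00 cm², ΣAX̄ = 28160.00 cm³, ΣAȲ = 211840.00 cm³.
X̄ = 28160.00/2560.00 = 11.00 cm; Ȳ = 211840.00/2560.00 = 82.75 cm.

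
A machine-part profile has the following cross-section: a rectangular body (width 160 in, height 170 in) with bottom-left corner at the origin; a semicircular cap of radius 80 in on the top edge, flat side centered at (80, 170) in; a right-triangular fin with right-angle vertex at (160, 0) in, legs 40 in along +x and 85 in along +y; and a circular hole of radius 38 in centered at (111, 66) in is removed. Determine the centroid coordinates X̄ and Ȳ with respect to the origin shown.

X̄ = 80.52 in, Ȳ = 119.45 in

rectangular body: A = 160 × 170 = 27200.00, centroid at (80.00, 85.00).
semicircular top: A = ½π·80² = 10053.10, centroid at (80.00, 203.95).
triangular fin: A = ½·40·85 = 1700.00, centroid at (173.33, 28.33).
hole: A = −π·38² = -4536.46, centroid at (111.00, 66.00).
ΣA = 34416.64 in², ΣAX̄ = 2771367.35 in³, ΣAȲ = 4111120.06 in³.
X̄ = 2771367.35/34416.64 = 80.52 in; Ȳ = 4111120.06/34416.64 = 119.45 in.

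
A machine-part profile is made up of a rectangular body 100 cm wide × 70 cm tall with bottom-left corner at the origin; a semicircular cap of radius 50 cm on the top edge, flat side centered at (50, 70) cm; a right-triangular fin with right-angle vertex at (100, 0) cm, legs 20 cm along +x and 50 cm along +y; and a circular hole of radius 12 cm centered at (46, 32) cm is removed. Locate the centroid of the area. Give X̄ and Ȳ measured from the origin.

X̄ = 52.75 cm, Ȳ = 54.41 cm

Part | A | x̄ᵢ | ȳᵢ | A·x̄ᵢ | A·ȳᵢ
rectangular body | 7000.00 | 50.00 | 35.00 | 350000.00 | 245000.00
semicircular top | 3926.99 | 50.00 | 91.22 | 196349.54 | 358222.69
triangular fin | 500.00 | 106.67 | 16.67 | 53333.33 | 8333.33
hole | -452.39 | 46.00 | 32.00 | -20809.91 | -14476.46
Σ | 10974.60 |  |  | 578872.96 | 597079.56
X̄ = 578872.96 / 10974.60 = 52.75 cm
Ȳ = 597079.56 / 10974.60 = 54.41 cm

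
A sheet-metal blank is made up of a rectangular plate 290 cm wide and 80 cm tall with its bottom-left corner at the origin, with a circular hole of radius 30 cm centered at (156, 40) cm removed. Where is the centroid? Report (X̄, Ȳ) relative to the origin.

X̄ = 143.47 cm, Ȳ = 40.00 cm

plate: A = 290 × 80 = 23200.00, centroid at (145.00, 40.00).
hole: A = −π·30² = -2827.43, centroid at (156.00, 40.00).
ΣA = 20372.57 cm², ΣAX̄ = 2922920.39 cm³, ΣAȲ = 814902.66 cm³.
X̄ = 2922920.39/20372.57 = 143.47 cm; Ȳ = 814902.66/20372.57 = 40.00 cm.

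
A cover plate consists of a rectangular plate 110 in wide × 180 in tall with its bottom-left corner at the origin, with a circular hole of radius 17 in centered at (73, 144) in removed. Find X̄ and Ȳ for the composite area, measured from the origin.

Part | A | x̄ᵢ | ȳᵢ | A·x̄ᵢ | A·ȳᵢ
plate | 19800.00 | 55.00 | 90.00 | 1089000.00 | 1782000.00
hole | -907.92 | 73.00 | 144.00 | -66278.18 | -130740.52
Σ | 18892.08 |  |  | 1022721.82 | 1651259.48
X̄ = 1022721.82 / 18892.08 = 54.13 in
Ȳ = 1651259.48 / 18892.08 = 87.40 in

X̄ = 54.13 in, Ȳ = 87.40 in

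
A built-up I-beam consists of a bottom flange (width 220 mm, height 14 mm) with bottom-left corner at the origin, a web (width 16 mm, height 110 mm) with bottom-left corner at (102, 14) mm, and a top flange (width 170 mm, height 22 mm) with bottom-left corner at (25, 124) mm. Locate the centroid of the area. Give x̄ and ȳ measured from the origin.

bottom flange: A = 220 × 14 = 3080.00, centroid at (110.00, 7.00).
web: A = 16 × 110 = 1760.00, centroid at (110.00, 69.00).
top flange: A = 170 × 22 = 3740.00, centroid at (110.00, 135.00).
ΣA = 8580.00 mm²
ΣAx̄ = (3080.00)(110.00) + (1760.00)(110.00) + (3740.00)(110.00) = 943800.00 mm³
ΣAȳ = (3080.00)(7.00) + (1760.00)(69.00) + (3740.00)(135.00) = 647900.00 mm³
x̄ = 943800.00 / 8580.00 = 110.00 mm
ȳ = 647900.00 / 8580.00 = 75.51 mm

x̄ = 110.00 mm, ȳ = 75.51 mm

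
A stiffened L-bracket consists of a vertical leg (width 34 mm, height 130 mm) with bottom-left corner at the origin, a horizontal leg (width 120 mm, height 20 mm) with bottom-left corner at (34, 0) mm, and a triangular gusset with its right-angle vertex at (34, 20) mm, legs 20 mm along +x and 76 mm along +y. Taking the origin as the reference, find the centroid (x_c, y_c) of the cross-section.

x_c = 43.75 mm, y_c = 45.61 mm

vertical leg: A = 34 × 130 = 4420.00, centroid at (17.00, 65.00).
horizontal leg: A = 120 × 20 = 2400.00, centroid at (94.00, 10.00).
gusset: A = ½·20·76 = 760.00, centroid at (40.67, 45.33).
ΣA = 7580.00 mm²
ΣAx_c = (4420.00)(17.00) + (2400.00)(94.00) + (760.00)(40.67) = 331646.67 mm³
ΣAy_c = (4420.00)(65.00) + (2400.00)(10.00) + (760.00)(45.33) = 345753.33 mm³
x_c = 331646.67 / 7580.00 = 43.75 mm
y_c = 345753.33 / 7580.00 = 45.61 mm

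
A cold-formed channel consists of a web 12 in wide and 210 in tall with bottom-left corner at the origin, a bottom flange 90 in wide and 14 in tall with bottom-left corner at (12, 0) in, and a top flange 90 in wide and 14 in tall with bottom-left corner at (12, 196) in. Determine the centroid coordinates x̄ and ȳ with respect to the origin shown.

Part | A | x̄ᵢ | ȳᵢ | A·x̄ᵢ | A·ȳᵢ
web | 2520.00 | 6.00 | 105.00 | 15120.00 | 264600.00
bottom flange | 1260.00 | 57.00 | 7.00 | 71820.00 | 8820.00
top flange | 1260.00 | 57.00 | 203.00 | 71820.00 | 255780.00
Σ | 5040.00 |  |  | 158760.00 | 529200.00
x̄ = 158760.00 / 5040.00 = 31.50 in
ȳ = 529200.00 / 5040.00 = 105.00 in

x̄ = 31.50 in, ȳ = 105.00 in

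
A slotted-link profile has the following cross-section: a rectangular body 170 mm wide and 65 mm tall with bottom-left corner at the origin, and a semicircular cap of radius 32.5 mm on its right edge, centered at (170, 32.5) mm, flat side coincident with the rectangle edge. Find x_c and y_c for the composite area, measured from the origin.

x_c = 97.90 mm, y_c = 32.50 mm

rectangular body: A = 170 × 65 = 11050.00, centroid at (85.00, 32.50).
semicircular end: A = ½π·32.5² = 1659.15, centroid at (183.79, 32.50).
ΣA = 12709.15 mm², ΣAx_c = 1244191.53 mm³, ΣAy_c = 413047.49 mm³.
x_c = 1244191.53/12709.15 = 97.90 mm; y_c = 413047.49/12709.15 = 32.50 mm.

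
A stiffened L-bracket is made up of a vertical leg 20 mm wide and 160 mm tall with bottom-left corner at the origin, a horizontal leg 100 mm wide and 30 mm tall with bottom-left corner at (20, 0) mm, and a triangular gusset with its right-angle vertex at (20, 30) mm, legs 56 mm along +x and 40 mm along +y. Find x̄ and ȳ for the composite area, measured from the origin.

x̄ = 38.98 mm, ȳ = 47.75 mm

vertical leg: A = 20 × 160 = 3200.00, centroid at (10.00, 80.00).
horizontal leg: A = 100 × 30 = 3000.00, centroid at (70.00, 15.00).
gusset: A = ½·56·40 = 1120.00, centroid at (38.67, 43.33).
ΣA = 7320.00 mm²
ΣAx̄ = (3200.00)(10.00) + (3000.00)(70.00) + (1120.00)(38.67) = 285306.67 mm³
ΣAȳ = (3200.00)(80.00) + (3000.00)(15.00) + (1120.00)(43.33) = 349533.33 mm³
x̄ = 285306.67 / 7320.00 = 38.98 mm
ȳ = 349533.33 / 7320.00 = 47.75 mm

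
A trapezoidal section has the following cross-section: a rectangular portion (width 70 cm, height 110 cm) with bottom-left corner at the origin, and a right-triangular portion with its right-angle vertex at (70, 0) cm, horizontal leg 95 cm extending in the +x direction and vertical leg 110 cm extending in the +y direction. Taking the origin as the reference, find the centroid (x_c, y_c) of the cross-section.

Part | A | x̄ᵢ | ȳᵢ | A·x̄ᵢ | A·ȳᵢ
rectangular portion | 7700.00 | 35.00 | 55.00 | 269500.00 | 423500.00
triangular portion | 5225.00 | 101.67 | 36.67 | 531208.33 | 191583.33
Σ | 12925.00 |  |  | 800708.33 | 615083.33
x_c = 800708.33 / 12925.00 = 61.95 cm
y_c = 615083.33 / 12925.00 = 47.59 cm

x_c = 61.95 cm, y_c = 47.59 cm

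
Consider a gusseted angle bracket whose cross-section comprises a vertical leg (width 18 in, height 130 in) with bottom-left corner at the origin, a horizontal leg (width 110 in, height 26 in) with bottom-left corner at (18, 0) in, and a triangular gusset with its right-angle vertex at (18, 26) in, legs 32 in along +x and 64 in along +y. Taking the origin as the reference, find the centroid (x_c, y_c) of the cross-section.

vertical leg: A = 18 × 130 = 2340.00, centroid at (9.00, 65.00).
horizontal leg: A = 110 × 26 = 2860.00, centroid at (73.00, 13.00).
gusset: A = ½·32·64 = 1024.00, centroid at (28.67, 47.33).
ΣA = 6224.00 in²
ΣAx_c = (2340.00)(9.00) + (2860.00)(73.00) + (1024.00)(28.67) = 259194.67 in³
ΣAy_c = (2340.00)(65.00) + (2860.00)(13.00) + (1024.00)(47.33) = 237749.33 in³
x_c = 259194.67 / 6224.00 = 41.64 in
y_c = 237749.33 / 6224.00 = 38.20 in

x_c = 41.64 in, y_c = 38.20 in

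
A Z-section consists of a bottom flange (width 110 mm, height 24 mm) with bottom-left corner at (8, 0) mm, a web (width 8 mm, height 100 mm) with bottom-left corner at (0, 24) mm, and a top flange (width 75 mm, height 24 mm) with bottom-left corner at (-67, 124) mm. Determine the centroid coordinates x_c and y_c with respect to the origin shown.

bottom flange: A = 110 × 24 = 2640.00, centroid at (63.00, 12.00).
web: A = 8 × 100 = 800.00, centroid at (4.00, 74.00).
top flange: A = 75 × 24 = 1800.00, centroid at (-29.50, 136.00).
ΣA = 5240.00 mm²
ΣAx_c = (2640.00)(63.00) + (800.00)(4.00) + (1800.00)(-29.50) = 116420.00 mm³
ΣAy_c = (2640.00)(12.00) + (800.00)(74.00) + (1800.00)(136.00) = 335680.00 mm³
x_c = 116420.00 / 5240.00 = 22.22 mm
y_c = 335680.00 / 5240.00 = 64.06 mm

x_c = 22.22 mm, y_c = 64.06 mm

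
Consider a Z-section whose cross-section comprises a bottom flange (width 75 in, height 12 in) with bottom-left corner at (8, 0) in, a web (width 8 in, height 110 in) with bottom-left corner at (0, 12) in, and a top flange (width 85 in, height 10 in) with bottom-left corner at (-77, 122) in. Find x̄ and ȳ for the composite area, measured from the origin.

Part | A | x̄ᵢ | ȳᵢ | A·x̄ᵢ | A·ȳᵢ
bottom flange | 900.00 | 45.50 | 6.00 | 40950.00 | 5400.00
web | 880.00 | 4.00 | 67.00 | 3520.00 | 58960.00
top flange | 850.00 | -34.50 | 127.00 | -29325.00 | 107950.00
Σ | 2630.00 |  |  | 15145.00 | 172310.00
x̄ = 15145.00 / 2630.00 = 5.76 in
ȳ = 172310.00 / 2630.00 = 65.52 in

x̄ = 5.76 in, ȳ = 65.52 in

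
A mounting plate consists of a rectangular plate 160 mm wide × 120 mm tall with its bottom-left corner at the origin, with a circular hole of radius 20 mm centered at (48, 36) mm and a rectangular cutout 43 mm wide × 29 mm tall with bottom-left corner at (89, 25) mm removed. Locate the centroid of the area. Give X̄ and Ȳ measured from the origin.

plate: A = 160 × 120 = 19200.00, centroid at (80.00, 60.00).
hole 1: A = −π·20² = -1256.64, centroid at (48.00, 36.00).
hole 2: A = −(43 × 29) = -1247.00, centroid at (110.50, 39.50).
ΣA = 16696.36 mm²
ΣAX̄ = (19200.00)(80.00) + (-1256.64)(48.00) + (-1247.00)(110.50) = 1337887.92 mm³
ΣAȲ = (19200.00)(60.00) + (-1256.64)(36.00) + (-1247.00)(39.50) = 1057504.57 mm³
X̄ = 1337887.92 / 16696.36 = 80.13 mm
Ȳ = 1057504.57 / 16696.36 = 63.34 mm

X̄ = 80.13 mm, Ȳ = 63.34 mm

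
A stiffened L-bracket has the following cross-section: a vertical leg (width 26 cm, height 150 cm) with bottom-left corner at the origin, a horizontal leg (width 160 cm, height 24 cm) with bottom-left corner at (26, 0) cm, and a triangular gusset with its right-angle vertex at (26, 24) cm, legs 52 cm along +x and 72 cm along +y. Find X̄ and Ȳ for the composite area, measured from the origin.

Part | A | x̄ᵢ | ȳᵢ | A·x̄ᵢ | A·ȳᵢ
vertical leg | 3900.00 | 13.00 | 75.00 | 50700.00 | 292500.00
horizontal leg | 3840.00 | 106.00 | 12.00 | 407040.00 | 46080.00
gusset | 1872.00 | 43.33 | 48.00 | 81120.00 | 89856.00
Σ | 9612.00 |  |  | 538860.00 | 428436.00
X̄ = 538860.00 / 9612.00 = 56.06 cm
Ȳ = 428436.00 / 9612.00 = 44.57 cm

X̄ = 56.06 cm, Ȳ = 44.57 cm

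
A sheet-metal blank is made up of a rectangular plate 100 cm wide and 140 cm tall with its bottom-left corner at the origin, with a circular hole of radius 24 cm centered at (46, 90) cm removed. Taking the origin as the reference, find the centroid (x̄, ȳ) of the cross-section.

x̄ = 50.59 cm, ȳ = 67.03 cm

plate: A = 100 × 140 = 14000.00, centroid at (50.00, 70.00).
hole: A = −π·24² = -1809.56, centroid at (46.00, 90.00).
ΣA = 12190.44 cm²
ΣAx̄ = (14000.00)(50.00) + (-1809.56)(46.00) = 616760.36 cm³
ΣAȳ = (14000.00)(70.00) + (-1809.56)(90.00) = 817139.84 cm³
x̄ = 616760.36 / 12190.44 = 50.59 cm
ȳ = 817139.84 / 12190.44 = 67.03 cm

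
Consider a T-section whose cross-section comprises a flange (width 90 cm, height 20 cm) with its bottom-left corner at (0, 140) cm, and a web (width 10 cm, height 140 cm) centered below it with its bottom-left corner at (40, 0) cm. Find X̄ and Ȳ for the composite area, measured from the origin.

web: A = 10 × 140 = 1400.00, centroid at (45.00, 70.00).
flange: A = 90 × 20 = 1800.00, centroid at (45.00, 150.00).
ΣA = 3200.00 cm², ΣAX̄ = 144000.00 cm³, ΣAȲ = 368000.00 cm³.
X̄ = 144000.00/3200.00 = 45.00 cm; Ȳ = 368000.00/3200.00 = 115.00 cm.

X̄ = 45.00 cm, Ȳ = 115.00 cm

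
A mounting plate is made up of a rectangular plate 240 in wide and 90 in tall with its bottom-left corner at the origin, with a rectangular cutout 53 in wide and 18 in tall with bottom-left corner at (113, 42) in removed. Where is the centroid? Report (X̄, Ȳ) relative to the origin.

X̄ = 119.10 in, Ȳ = 44.72 in

plate: A = 240 × 90 = 21600.00, centroid at (120.00, 45.00).
hole: A = −(53 × 18) = -954.00, centroid at (139.50, 51.00).
ΣA = 20646.00 in², ΣAX̄ = 2458917.00 in³, ΣAȲ = 923346.00 in³.
X̄ = 2458917.00/20646.00 = 119.10 in; Ȳ = 923346.00/20646.00 = 44.72 in.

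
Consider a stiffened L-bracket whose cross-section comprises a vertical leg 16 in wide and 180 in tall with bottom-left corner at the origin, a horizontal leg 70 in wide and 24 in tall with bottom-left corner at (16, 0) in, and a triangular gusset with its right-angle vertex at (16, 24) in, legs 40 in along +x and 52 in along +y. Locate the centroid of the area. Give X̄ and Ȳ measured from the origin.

Part | A | x̄ᵢ | ȳᵢ | A·x̄ᵢ | A·ȳᵢ
vertical leg | 2880.00 | 8.00 | 90.00 | 23040.00 | 259200.00
horizontal leg | 1680.00 | 51.00 | 12.00 | 85680.00 | 20160.00
gusset | 1040.00 | 29.33 | 41.33 | 30506.67 | 42986.67
Σ | 5600.00 |  |  | 139226.67 | 322346.67
X̄ = 139226.67 / 5600.00 = 24.86 in
Ȳ = 322346.67 / 5600.00 = 57.56 in

X̄ = 24.86 in, Ȳ = 57.56 in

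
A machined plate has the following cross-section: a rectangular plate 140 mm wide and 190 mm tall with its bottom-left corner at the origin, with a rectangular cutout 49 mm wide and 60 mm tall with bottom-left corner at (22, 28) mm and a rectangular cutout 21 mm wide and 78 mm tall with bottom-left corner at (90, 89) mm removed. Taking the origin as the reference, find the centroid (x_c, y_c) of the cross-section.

x_c = 70.87 mm, y_c = 97.49 mm

Part | A | x̄ᵢ | ȳᵢ | A·x̄ᵢ | A·ȳᵢ
plate | 26600.00 | 70.00 | 95.00 | 1862000.00 | 2527000.00
hole 1 | -2940.00 | 46.50 | 58.00 | -136710.00 | -170520.00
hole 2 | -1638.00 | 100.50 | 128.00 | -164619.00 | -209664.00
Σ | 22022.00 |  |  | 1560671.00 | 2146816.00
x_c = 1560671.00 / 22022.00 = 70.87 mm
y_c = 2146816.00 / 22022.00 = 97.49 mm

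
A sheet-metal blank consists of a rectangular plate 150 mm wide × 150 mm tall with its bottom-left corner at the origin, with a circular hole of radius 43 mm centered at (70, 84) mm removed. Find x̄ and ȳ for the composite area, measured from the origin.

x̄ = 76.74 mm, ȳ = 71.87 mm

plate: A = 150 × 150 = 22500.00, centroid at (75.00, 75.00).
hole: A = −π·43² = -5808.80, centroid at (70.00, 84.00).
ΣA = 16691.20 mm²
ΣAx̄ = (22500.00)(75.00) + (-5808.80)(70.00) = 1280883.66 mm³
ΣAȳ = (22500.00)(75.00) + (-5808.80)(84.00) = 1199560.40 mm³
x̄ = 1280883.66 / 16691.20 = 76.74 mm
ȳ = 1199560.40 / 16691.20 = 71.87 mm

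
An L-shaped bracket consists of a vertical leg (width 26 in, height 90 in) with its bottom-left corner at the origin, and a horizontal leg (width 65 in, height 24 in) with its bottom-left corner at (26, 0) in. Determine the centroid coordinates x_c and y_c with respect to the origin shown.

Part | A | x̄ᵢ | ȳᵢ | A·x̄ᵢ | A·ȳᵢ
vertical leg | 2340.00 | 13.00 | 45.00 | 30420.00 | 105300.00
horizontal leg | 1560.00 | 58.50 | 12.00 | 91260.00 | 18720.00
Σ | 3900.00 |  |  | 121680.00 | 124020.00
x_c = 121680.00 / 3900.00 = 31.20 in
y_c = 124020.00 / 3900.00 = 31.80 in

x_c = 31.20 in, y_c = 31.80 in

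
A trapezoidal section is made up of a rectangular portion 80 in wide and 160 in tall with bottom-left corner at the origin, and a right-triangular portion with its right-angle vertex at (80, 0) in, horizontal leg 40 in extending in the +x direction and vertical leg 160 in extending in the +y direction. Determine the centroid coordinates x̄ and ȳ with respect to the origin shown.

x̄ = 50.67 in, ȳ = 74.67 in

rectangular portion: A = 80 × 160 = 12800.00, centroid at (40.00, 80.00).
triangular portion: A = ½·40·160 = 3200.00, centroid at (93.33, 53.33).
ΣA = 16000.00 in²
ΣAx̄ = (12800.00)(40.00) + (3200.00)(93.33) = 810666.67 in³
ΣAȳ = (12800.00)(80.00) + (3200.00)(53.33) = 1194666.67 in³
x̄ = 810666.67 / 16000.00 = 50.67 in
ȳ = 1194666.67 / 16000.00 = 74.67 in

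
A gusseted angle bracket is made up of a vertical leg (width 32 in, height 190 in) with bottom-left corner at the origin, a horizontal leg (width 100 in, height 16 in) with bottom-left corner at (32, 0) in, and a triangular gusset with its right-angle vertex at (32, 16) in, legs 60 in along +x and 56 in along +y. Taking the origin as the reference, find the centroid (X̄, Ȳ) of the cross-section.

X̄ = 33.74 in, Ȳ = 69.30 in

vertical leg: A = 32 × 190 = 6080.00, centroid at (16.00, 95.00).
horizontal leg: A = 100 × 16 = 1600.00, centroid at (82.00, 8.00).
gusset: A = ½·60·56 = 1680.00, centroid at (52.00, 34.67).
ΣA = 9360.00 in², ΣAX̄ = 315840.00 in³, ΣAȲ = 648640.00 in³.
X̄ = 315840.00/9360.00 = 33.74 in; Ȳ = 648640.00/9360.00 = 69.30 in.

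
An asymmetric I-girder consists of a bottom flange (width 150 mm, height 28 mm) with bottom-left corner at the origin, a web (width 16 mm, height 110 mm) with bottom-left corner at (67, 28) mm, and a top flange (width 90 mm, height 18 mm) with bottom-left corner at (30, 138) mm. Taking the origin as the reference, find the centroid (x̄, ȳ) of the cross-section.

x̄ = 75.00 mm, ȳ = 58.45 mm

Part | A | x̄ᵢ | ȳᵢ | A·x̄ᵢ | A·ȳᵢ
bottom flange | 4200.00 | 75.00 | 14.00 | 315000.00 | 58800.00
web | 1760.00 | 75.00 | 83.00 | 132000.00 | 146080.00
top flange | 1620.00 | 75.00 | 147.00 | 121500.00 | 238140.00
Σ | 7580.00 |  |  | 568500.00 | 443020.00
x̄ = 568500.00 / 7580.00 = 75.00 mm
ȳ = 443020.00 / 7580.00 = 58.45 mm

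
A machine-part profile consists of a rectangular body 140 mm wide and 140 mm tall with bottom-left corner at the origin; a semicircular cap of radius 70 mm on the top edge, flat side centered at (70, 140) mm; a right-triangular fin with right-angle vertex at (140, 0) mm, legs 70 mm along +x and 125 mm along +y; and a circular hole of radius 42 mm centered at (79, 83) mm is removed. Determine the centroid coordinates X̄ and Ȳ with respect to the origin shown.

X̄ = 83.72 mm, Ȳ = 91.87 mm

rectangular body: A = 140 × 140 = 19600.00, centroid at (70.00, 70.00).
semicircular top: A = ½π·70² = 7696.90, centroid at (70.00, 169.71).
triangular fin: A = ½·70·125 = 4375.00, centroid at (163.33, 41.67).
hole: A = −π·42² = -5541.77, centroid at (79.00, 83.00).
ΣA = 26130.13 mm², ΣAX̄ = 2187566.69 mm³, ΣAȲ = 2400557.75 mm³.
X̄ = 2187566.69/26130.13 = 83.72 mm; Ȳ = 2400557.75/26130.13 = 91.87 mm.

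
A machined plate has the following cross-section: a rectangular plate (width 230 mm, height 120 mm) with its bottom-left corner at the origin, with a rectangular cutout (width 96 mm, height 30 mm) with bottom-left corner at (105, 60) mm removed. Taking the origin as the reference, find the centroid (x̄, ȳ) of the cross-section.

x̄ = 110.57 mm, ȳ = 58.25 mm

plate: A = 230 × 120 = 27600.00, centroid at (115.00, 60.00).
hole: A = −(96 × 30) = -2880.00, centroid at (153.00, 75.00).
ΣA = 24720.00 mm²
ΣAx̄ = (27600.00)(115.00) + (-2880.00)(153.00) = 2733360.00 mm³
ΣAȳ = (27600.00)(60.00) + (-2880.00)(75.00) = 1440000.00 mm³
x̄ = 2733360.00 / 24720.00 = 110.57 mm
ȳ = 1440000.00 / 24720.00 = 58.25 mm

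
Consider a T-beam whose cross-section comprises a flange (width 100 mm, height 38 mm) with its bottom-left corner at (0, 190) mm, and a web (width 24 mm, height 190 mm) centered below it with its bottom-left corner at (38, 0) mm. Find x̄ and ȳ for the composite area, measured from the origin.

x̄ = 50.00 mm, ȳ = 146.82 mm

web: A = 24 × 190 = 4560.00, centroid at (50.00, 95.00).
flange: A = 100 × 38 = 3800.00, centroid at (50.00, 209.00).
ΣA = 8360.00 mm²
ΣAx̄ = (4560.00)(50.00) + (3800.00)(50.00) = 418000.00 mm³
ΣAȳ = (4560.00)(95.00) + (3800.00)(209.00) = 1227400.00 mm³
x̄ = 418000.00 / 8360.00 = 50.00 mm
ȳ = 1227400.00 / 8360.00 = 146.82 mm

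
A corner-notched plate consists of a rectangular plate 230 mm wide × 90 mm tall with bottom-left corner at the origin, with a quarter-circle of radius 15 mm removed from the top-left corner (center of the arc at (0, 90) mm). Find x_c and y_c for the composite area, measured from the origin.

plate: A = 230 × 90 = 20700.00, centroid at (115.00, 45.00).
removed quarter-circle: A = −¼π·15² = -176.71, centroid at (6.37, 83.63).
ΣA = 20523.29 mm²
ΣAx_c = (20700.00)(115.00) + (-176.71)(6.37) = 2379375.00 mm³
ΣAy_c = (20700.00)(45.00) + (-176.71)(83.63) = 916720.69 mm³
x_c = 2379375.00 / 20523.29 = 115.94 mm
y_c = 916720.69 / 20523.29 = 44.67 mm

x_c = 115.94 mm, y_c = 44.67 mm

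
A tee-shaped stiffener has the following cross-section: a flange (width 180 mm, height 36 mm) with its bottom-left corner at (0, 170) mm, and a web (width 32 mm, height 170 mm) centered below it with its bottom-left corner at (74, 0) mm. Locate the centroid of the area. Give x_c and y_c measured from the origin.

x_c = 90.00 mm, y_c = 140.99 mm

Part | A | x̄ᵢ | ȳᵢ | A·x̄ᵢ | A·ȳᵢ
web | 5440.00 | 90.00 | 85.00 | 489600.00 | 462400.00
flange | 6480.00 | 90.00 | 188.00 | 583200.00 | 1218240.00
Σ | 11920.00 |  |  | 1072800.00 | 1680640.00
x_c = 1072800.00 / 11920.00 = 90.00 mm
y_c = 1680640.00 / 11920.00 = 140.99 mm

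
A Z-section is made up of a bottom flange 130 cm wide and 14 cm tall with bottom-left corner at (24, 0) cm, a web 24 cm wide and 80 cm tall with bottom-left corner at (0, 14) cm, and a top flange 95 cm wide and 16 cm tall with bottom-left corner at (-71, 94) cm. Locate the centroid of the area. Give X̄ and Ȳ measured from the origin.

X̄ = 28.38 cm, Ȳ = 51.61 cm

bottom flange: A = 130 × 14 = 1820.00, centroid at (89.00, 7.00).
web: A = 24 × 80 = 1920.00, centroid at (12.00, 54.00).
top flange: A = 95 × 16 = 1520.00, centroid at (-23.50, 102.00).
ΣA = 5260.00 cm²
ΣAX̄ = (1820.00)(89.00) + (1920.00)(12.00) + (1520.00)(-23.50) = 149300.00 cm³
ΣAȲ = (1820.00)(7.00) + (1920.00)(54.00) + (1520.00)(102.00) = 271460.00 cm³
X̄ = 149300.00 / 5260.00 = 28.38 cm
Ȳ = 271460.00 / 5260.00 = 51.61 cm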